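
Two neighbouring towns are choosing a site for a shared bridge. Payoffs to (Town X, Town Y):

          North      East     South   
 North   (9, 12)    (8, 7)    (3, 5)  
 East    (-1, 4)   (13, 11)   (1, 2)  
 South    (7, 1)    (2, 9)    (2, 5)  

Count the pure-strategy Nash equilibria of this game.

2

Both North: Town X gets 9 (best alternative 7); Town Y gets 12 (best alternative 7). Neither deviates — NE.
Both East: Town X gets 13 (best alternative 8); Town Y gets 11 (best alternative 4). Neither deviates — NE.
Both South is not a NE: Town X would switch to North (3 > 2).
No other cell survives both best-response checks, so there are 2 pure NE.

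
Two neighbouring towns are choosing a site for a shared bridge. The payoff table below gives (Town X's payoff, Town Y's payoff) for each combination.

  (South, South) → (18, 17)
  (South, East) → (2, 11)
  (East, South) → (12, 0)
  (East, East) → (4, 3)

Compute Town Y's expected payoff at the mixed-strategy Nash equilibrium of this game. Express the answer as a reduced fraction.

17/3

Town X mixes with probability p on South, chosen so Town Y is indifferent: 17p + 0(1−p) = 11p + 3(1−p) gives p = 1/3.
Town Y's expected payoff is 17·1/3 + 0·2/3 = 17/3.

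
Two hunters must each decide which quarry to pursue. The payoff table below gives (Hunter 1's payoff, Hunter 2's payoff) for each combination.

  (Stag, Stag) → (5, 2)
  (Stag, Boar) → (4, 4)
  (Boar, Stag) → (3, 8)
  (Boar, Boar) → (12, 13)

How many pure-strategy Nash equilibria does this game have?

Both Boar: Hunter 1 gets 12 (best alternative 4); Hunter 2 gets 13 (best alternative 8). Neither deviates — NE.
Both Stag is not a NE: Hunter 2 would switch to Boar (4 > 2).
No other cell survives both best-response checks, so there is 1 pure NE.

1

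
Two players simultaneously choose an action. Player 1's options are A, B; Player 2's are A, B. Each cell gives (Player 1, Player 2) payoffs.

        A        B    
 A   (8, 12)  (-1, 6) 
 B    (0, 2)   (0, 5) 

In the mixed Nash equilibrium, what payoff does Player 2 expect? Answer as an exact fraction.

16/3

Player 1 mixes with probability p on A, chosen so Player 2 is indifferent: 12p + 2(1−p) = 6p + 5(1−p) gives p = 1/3.
Player 2's expected payoff is 12·1/3 + 2·2/3 = 16/3.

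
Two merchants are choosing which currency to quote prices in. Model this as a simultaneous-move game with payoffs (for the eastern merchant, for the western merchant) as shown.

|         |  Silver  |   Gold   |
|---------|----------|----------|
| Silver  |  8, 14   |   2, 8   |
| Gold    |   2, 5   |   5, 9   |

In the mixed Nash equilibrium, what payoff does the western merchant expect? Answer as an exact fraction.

43/5

The eastern merchant mixes with probability p on Silver, chosen so the western merchant is indifferent: 14p + 5(1−p) = 8p + 9(1−p) gives p = 2/5.
The western merchant's expected payoff is 14·2/5 + 5·3/5 = 43/5.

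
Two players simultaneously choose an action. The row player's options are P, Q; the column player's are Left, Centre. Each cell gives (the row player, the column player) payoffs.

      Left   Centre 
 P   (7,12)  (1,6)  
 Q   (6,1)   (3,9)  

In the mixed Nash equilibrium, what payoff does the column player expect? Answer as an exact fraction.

The row player mixes with probability p on P, chosen so the column player is indifferent: 12p + 1(1−p) = 6p + 9(1−p) gives p = 4/7.
The column player's expected payoff is 12·4/7 + 1·3/7 = 51/7.

51/7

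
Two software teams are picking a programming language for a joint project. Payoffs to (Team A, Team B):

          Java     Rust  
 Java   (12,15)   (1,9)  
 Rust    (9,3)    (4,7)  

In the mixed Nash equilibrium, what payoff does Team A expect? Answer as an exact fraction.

13/2

Team B mixes with probability q on Java, chosen so Team A is indifferent: 12q + 1(1−q) = 9q + 4(1−q) gives q = 1/2.
Team A's expected payoff (from either row, since indifferent) is 12·1/2 + 1·1/2 = 13/2.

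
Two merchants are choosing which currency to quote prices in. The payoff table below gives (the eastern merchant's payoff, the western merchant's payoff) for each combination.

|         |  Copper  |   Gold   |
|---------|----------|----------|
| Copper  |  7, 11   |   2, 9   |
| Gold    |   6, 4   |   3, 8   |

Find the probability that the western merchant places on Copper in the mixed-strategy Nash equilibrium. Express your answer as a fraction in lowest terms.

1/2

The western merchant's mix q on Copper must make the eastern merchant indifferent between Copper and Gold.
The eastern merchant's payoff from Copper: 7q + 2(1−q). From Gold: 6q + 3(1−q).
Set equal: 1q = 1(1−q) → q = 1/2.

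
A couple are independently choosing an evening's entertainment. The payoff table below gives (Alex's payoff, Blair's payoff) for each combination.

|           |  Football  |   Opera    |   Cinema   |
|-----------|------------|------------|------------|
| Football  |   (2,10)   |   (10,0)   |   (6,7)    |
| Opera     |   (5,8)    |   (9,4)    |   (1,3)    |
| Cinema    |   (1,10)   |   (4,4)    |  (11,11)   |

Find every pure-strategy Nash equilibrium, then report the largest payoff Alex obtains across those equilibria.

11

(Opera, Football) is a pure NE (Alex: 5 ≥ 2; Blair: 8 ≥ 4). Alex gets 5.
Both Cinema is a pure NE (Alex: 11 ≥ 6; Blair: 11 ≥ 10). Alex gets 11.
Every other cell has a profitable deviation for at least one player. Highest of {5, 11} is 11.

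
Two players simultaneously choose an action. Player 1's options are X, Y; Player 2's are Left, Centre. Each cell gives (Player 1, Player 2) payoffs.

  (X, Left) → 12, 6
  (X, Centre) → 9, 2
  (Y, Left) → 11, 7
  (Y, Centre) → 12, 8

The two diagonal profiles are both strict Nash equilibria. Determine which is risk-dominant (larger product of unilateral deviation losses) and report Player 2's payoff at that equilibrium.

6

At (X, Left): Player 1 loses 12 − 11 = 1 by deviating; Player 2 loses 6 − 2 = 4. Product = 1·4 = 4.
At (Y, Centre): Player 1 loses 12 − 9 = 3 by deviating; Player 2 loses 8 − 7 = 1. Product = 3·1 = 3.
4 > 3, so (X, Left) is risk-dominant. Player 2's payoff there is 6.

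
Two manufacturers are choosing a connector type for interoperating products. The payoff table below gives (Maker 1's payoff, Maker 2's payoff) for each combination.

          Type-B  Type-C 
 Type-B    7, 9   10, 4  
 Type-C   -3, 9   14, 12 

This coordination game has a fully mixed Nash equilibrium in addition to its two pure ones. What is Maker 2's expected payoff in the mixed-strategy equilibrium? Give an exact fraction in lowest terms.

9

Maker 1 mixes with probability p on Type-B, chosen so Maker 2 is indifferent: 9p + 9(1−p) = 4p + 12(1−p) gives p = 3/8.
Maker 2's expected payoff is 9·3/8 + 9·5/8 = 9.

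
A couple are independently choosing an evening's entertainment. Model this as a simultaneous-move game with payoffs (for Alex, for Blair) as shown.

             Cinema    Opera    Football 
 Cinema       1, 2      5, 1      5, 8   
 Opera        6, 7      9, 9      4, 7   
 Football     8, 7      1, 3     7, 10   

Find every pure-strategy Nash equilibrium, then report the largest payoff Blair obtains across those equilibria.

10

Both Opera is a pure NE (Alex: 9 ≥ 5; Blair: 9 ≥ 7). Blair gets 9.
Both Football is a pure NE (Alex: 7 ≥ 5; Blair: 10 ≥ 7). Blair gets 10.
Every other cell has a profitable deviation for at least one player. Highest of {9, 10} is 10.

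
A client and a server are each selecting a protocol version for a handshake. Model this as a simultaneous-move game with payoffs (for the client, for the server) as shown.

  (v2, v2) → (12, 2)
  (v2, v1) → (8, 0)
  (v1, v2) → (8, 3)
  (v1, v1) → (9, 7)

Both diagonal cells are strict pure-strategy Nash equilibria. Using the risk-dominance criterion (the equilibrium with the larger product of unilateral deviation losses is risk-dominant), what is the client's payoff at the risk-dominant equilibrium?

At both v2: the client loses 12 − 8 = 4 by deviating; the server loses 2 − 0 = 2. Product = 4·2 = 8.
At both v1: the client loses 9 − 8 = 1 by deviating; the server loses 7 − 3 = 4. Product = 1·4 = 4.
8 > 4, so both v2 is risk-dominant. The client's payoff there is 12.

12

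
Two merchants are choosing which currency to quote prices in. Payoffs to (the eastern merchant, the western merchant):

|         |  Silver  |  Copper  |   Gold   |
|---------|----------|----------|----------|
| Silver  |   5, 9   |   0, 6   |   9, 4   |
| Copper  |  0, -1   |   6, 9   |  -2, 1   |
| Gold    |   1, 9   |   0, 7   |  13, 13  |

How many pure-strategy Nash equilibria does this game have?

3

Both Silver: the eastern merchant gets 5 (best alternative 1); the western merchant gets 9 (best alternative 6). Neither deviates — NE.
Both Copper: the eastern merchant gets 6 (best alternative 0); the western merchant gets 9 (best alternative 1). Neither deviates — NE.
Both Gold: the eastern merchant gets 13 (best alternative 9); the western merchant gets 13 (best alternative 9). Neither deviates — NE.
(Gold, Copper) is not a NE: the eastern merchant would switch to Copper (6 > 0).
No other cell survives both best-response checks, so there are 3 pure NE.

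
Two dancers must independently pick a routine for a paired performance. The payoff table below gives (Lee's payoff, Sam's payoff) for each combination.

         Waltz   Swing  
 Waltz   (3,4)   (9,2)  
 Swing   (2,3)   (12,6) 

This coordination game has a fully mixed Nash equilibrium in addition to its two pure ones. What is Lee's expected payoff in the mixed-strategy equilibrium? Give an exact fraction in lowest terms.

9/2

Sam mixes with probability q on Waltz, chosen so Lee is indifferent: 3q + 9(1−q) = 2q + 12(1−q) gives q = 3/4.
Lee's expected payoff (from either row, since indifferent) is 3·3/4 + 9·1/4 = 9/2.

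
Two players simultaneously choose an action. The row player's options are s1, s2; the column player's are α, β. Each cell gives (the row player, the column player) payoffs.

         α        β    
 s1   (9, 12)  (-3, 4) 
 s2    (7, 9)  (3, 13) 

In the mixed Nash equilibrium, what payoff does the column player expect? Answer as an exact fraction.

10

The row player mixes with probability p on s1, chosen so the column player is indifferent: 12p + 9(1−p) = 4p + 13(1−p) gives p = 1/3.
The column player's expected payoff is 12·1/3 + 9·2/3 = 10.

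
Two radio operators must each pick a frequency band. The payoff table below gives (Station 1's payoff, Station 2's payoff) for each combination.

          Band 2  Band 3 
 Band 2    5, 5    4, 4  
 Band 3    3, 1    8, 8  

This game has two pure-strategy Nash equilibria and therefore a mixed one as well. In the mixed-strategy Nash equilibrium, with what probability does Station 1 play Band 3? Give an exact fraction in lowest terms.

Station 1's mix p on Band 2 must make Station 2 indifferent between Band 2 and Band 3.
Station 2's payoff from Band 2: 5p + 1(1−p). From Band 3: 4p + 8(1−p).
Set equal: 1p = 7(1−p) → p = 7/8.
Probability on Band 3 is 1 − 7/8 = 1/8.

1/8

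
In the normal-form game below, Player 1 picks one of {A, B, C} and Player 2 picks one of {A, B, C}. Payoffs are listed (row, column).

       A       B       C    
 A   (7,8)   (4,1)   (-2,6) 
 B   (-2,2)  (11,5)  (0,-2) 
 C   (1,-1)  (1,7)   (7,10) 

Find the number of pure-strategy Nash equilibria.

3

Both A: Player 1 gets 7 (best alternative 1); Player 2 gets 8 (best alternative 6). Neither deviates — NE.
Both B: Player 1 gets 11 (best alternative 4); Player 2 gets 5 (best alternative 2). Neither deviates — NE.
Both C: Player 1 gets 7 (best alternative 0); Player 2 gets 10 (best alternative 7). Neither deviates — NE.
(A, B) is not a NE: Player 1 would switch to B (11 > 4).
No other cell survives both best-response checks, so there are 3 pure NE.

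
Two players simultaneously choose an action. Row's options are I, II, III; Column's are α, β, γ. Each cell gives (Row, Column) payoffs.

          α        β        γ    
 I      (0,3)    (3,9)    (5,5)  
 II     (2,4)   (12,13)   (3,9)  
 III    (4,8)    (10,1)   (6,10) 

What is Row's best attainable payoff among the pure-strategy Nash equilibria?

(II, β) is a pure NE (Row: 12 ≥ 10; Column: 13 ≥ 9). Row gets 12.
(III, γ) is a pure NE (Row: 6 ≥ 5; Column: 10 ≥ 8). Row gets 6.
Every other cell has a profitable deviation for at least one player. Highest of {12, 6} is 12.

12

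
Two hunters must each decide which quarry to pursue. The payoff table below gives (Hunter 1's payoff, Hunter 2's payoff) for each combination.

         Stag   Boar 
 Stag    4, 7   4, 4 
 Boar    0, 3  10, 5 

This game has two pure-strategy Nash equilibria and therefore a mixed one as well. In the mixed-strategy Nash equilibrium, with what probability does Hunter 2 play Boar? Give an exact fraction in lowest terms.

2/5

Hunter 2's mix q on Stag must make Hunter 1 indifferent between Stag and Boar.
Hunter 1's payoff from Stag: 4q + 4(1−q). From Boar: 0q + 10(1−q).
Set equal: 4q = 6(1−q) → q = 6/10 = 3/5.
Probability on Boar is 1 − 3/5 = 2/5.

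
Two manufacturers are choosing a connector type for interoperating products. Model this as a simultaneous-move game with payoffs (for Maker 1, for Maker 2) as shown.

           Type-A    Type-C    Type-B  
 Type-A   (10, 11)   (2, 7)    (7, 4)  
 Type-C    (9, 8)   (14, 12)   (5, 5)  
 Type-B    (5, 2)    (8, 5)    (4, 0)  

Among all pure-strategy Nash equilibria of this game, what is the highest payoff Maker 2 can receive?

Both Type-A is a pure NE (Maker 1: 10 ≥ 9; Maker 2: 11 ≥ 7). Maker 2 gets 11.
Both Type-C is a pure NE (Maker 1: 14 ≥ 8; Maker 2: 12 ≥ 8). Maker 2 gets 12.
Every other cell has a profitable deviation for at least one player. Highest of {11, 12} is 12.

12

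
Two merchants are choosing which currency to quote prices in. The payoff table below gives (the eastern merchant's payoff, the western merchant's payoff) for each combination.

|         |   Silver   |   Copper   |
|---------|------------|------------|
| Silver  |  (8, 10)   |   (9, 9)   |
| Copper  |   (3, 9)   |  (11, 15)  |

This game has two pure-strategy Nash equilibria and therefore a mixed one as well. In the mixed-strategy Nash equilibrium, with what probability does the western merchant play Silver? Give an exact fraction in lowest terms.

2/7

The western merchant's mix q on Silver must make the eastern merchant indifferent between Silver and Copper.
The eastern merchant's payoff from Silver: 8q + 9(1−q). From Copper: 3q + 11(1−q).
Set equal: 5q = 2(1−q) → q = 2/7.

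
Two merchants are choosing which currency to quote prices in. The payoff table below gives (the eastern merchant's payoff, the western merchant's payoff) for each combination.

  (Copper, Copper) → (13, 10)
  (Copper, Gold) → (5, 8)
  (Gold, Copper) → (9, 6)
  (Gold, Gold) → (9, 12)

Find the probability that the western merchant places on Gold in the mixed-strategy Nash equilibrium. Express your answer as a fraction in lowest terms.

1/2

The western merchant's mix q on Copper must make the eastern merchant indifferent between Copper and Gold.
The eastern merchant's payoff from Copper: 13q + 5(1−q). From Gold: 9q + 9(1−q).
Set equal: 4q = 4(1−q) → q = 4/8 = 1/2.
Probability on Gold is 1 − 1/2 = 1/2.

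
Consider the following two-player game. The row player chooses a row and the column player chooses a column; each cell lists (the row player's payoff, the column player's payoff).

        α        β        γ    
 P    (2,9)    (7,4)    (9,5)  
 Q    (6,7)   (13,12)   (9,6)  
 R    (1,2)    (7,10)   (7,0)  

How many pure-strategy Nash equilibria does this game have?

1

(Q, β): the row player gets 13 (best alternative 7); the column player gets 12 (best alternative 7). Neither deviates — NE.
(R, γ) is not a NE: the row player would switch to P (9 > 7).
No other cell survives both best-response checks, so there is 1 pure NE.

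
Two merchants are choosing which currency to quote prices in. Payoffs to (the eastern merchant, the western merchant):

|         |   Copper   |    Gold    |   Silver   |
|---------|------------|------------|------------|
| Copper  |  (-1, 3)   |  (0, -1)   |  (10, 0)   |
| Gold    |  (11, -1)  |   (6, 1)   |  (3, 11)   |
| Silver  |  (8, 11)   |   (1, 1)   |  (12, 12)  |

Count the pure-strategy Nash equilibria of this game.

Both Silver: the eastern merchant gets 12 (best alternative 10); the western merchant gets 12 (best alternative 11). Neither deviates — NE.
Both Copper is not a NE: the eastern merchant would switch to Gold (11 > -1).
No other cell survives both best-response checks, so there is 1 pure NE.

1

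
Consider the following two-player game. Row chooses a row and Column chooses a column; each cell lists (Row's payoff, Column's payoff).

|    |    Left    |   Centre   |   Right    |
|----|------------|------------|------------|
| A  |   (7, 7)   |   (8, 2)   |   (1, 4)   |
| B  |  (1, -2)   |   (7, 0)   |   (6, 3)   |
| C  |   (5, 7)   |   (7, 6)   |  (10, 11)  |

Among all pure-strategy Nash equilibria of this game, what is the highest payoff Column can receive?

(A, Left) is a pure NE (Row: 7 ≥ 5; Column: 7 ≥ 4). Column gets 7.
(C, Right) is a pure NE (Row: 10 ≥ 6; Column: 11 ≥ 7). Column gets 11.
Every other cell has a profitable deviation for at least one player. Highest of {7, 11} is 11.

11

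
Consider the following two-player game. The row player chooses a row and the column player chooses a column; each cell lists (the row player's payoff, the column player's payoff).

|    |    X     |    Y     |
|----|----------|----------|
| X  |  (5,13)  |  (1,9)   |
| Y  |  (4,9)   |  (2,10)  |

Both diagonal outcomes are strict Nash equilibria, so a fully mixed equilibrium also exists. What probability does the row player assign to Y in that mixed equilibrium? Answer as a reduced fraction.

4/5

The row player's mix p on X must make the column player indifferent between X and Y.
The column player's payoff from X: 13p + 9(1−p). From Y: 9p + 10(1−p).
Set equal: 4p = 1(1−p) → p = 1/5.
Probability on Y is 1 − 1/5 = 4/5.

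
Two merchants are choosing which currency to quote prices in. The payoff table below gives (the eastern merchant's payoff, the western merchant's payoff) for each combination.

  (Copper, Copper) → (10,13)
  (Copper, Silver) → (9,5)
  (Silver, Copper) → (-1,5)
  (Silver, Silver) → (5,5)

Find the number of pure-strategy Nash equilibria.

Both Copper: the eastern merchant gets 10 (best alternative -1); the western merchant gets 13 (best alternative 5). Neither deviates — NE.
Both Silver is not a NE: the eastern merchant would switch to Copper (9 > 5).
No other cell survives both best-response checks, so there is 1 pure NE.

1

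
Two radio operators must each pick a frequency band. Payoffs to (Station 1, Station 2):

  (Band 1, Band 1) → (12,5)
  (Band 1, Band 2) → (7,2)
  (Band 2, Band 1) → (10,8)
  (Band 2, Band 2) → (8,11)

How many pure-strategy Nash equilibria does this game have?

2

Both Band 1: Station 1 gets 12 (best alternative 10); Station 2 gets 5 (best alternative 2). Neither deviates — NE.
Both Band 2: Station 1 gets 8 (best alternative 7); Station 2 gets 11 (best alternative 8). Neither deviates — NE.
(Band 1, Band 2) is not a NE: Station 1 would switch to Band 2 (8 > 7).
No other cell survives both best-response checks, so there are 2 pure NE.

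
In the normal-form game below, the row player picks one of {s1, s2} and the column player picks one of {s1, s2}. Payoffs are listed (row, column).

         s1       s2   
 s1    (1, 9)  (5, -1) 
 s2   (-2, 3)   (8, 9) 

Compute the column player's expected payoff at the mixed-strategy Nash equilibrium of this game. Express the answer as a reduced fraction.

The row player mixes with probability p on s1, chosen so the column player is indifferent: 9p + 3(1−p) = (-1)p + 9(1−p) gives p = 3/8.
The column player's expected payoff is 9·3/8 + 3·5/8 = 21/4.

21/4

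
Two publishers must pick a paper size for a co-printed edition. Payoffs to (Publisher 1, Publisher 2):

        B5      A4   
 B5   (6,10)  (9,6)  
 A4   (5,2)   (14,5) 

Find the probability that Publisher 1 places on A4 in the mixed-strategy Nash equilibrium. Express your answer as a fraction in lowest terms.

4/7

Publisher 1's mix p on B5 must make Publisher 2 indifferent between B5 and A4.
Publisher 2's payoff from B5: 10p + 2(1−p). From A4: 6p + 5(1−p).
Set equal: 4p = 3(1−p) → p = 3/7.
Probability on A4 is 1 − 3/7 = 4/7.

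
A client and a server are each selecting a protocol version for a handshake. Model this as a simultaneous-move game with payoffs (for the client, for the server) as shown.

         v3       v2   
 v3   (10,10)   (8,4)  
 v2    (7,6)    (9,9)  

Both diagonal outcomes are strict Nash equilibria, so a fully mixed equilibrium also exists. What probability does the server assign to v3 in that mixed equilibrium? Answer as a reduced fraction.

The server's mix q on v3 must make the client indifferent between v3 and v2.
The client's payoff from v3: 10q + 8(1−q). From v2: 7q + 9(1−q).
Set equal: 3q = 1(1−q) → q = 1/4.

1/4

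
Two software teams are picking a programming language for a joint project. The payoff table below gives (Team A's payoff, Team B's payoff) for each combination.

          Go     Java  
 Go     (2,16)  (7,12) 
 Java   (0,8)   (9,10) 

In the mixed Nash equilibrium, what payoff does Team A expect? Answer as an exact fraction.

9/2

Team B mixes with probability q on Go, chosen so Team A is indifferent: 2q + 7(1−q) = 0q + 9(1−q) gives q = 1/2.
Team A's expected payoff (from either row, since indifferent) is 2·1/2 + 7·1/2 = 9/2.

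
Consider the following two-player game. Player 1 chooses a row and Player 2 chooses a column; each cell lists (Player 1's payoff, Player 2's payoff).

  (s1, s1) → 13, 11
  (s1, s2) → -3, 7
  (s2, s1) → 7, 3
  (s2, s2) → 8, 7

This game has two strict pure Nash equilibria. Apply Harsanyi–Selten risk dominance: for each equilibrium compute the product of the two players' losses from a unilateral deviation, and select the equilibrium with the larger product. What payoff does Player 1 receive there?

At both s1: Player 1 loses 13 − 7 = 6 by deviating; Player 2 loses 11 − 7 = 4. Product = 6·4 = 24.
At both s2: Player 1 loses 8 − (-3) = 11 by deviating; Player 2 loses 7 − 3 = 4. Product = 11·4 = 44.
44 > 24, so both s2 is risk-dominant. Player 1's payoff there is 8.

8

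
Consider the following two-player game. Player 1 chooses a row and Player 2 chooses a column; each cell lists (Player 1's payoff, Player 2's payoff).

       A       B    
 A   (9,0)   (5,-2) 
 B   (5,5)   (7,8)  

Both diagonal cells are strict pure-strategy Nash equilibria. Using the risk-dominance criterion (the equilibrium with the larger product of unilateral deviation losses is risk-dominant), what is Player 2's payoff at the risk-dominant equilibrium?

At both A: Player 1 loses 9 − 5 = 4 by deviating; Player 2 loses 0 − (-2) = 2. Product = 4·2 = 8.
At both B: Player 1 loses 7 − 5 = 2 by deviating; Player 2 loses 8 − 5 = 3. Product = 2·3 = 6.
8 > 6, so both A is risk-dominant. Player 2's payoff there is 0.

0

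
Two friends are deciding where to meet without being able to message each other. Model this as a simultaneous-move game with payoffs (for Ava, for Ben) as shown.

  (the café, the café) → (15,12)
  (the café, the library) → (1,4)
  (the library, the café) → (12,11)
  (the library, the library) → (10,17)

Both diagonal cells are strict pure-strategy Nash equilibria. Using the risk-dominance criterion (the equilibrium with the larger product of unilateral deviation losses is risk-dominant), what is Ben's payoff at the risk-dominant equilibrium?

17

At both the café: Ava loses 15 − 12 = 3 by deviating; Ben loses 12 − 4 = 8. Product = 3·8 = 24.
At both the library: Ava loses 10 − 1 = 9 by deviating; Ben loses 17 − 11 = 6. Product = 9·6 = 54.
54 > 24, so both the library is risk-dominant. Ben's payoff there is 17.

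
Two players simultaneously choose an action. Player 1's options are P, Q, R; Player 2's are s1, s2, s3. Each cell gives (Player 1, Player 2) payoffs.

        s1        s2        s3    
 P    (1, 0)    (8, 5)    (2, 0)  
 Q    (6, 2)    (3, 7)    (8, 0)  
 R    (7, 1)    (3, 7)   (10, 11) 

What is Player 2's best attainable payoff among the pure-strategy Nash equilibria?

11

(P, s2) is a pure NE (Player 1: 8 ≥ 3; Player 2: 5 ≥ 0). Player 2 gets 5.
(R, s3) is a pure NE (Player 1: 10 ≥ 8; Player 2: 11 ≥ 7). Player 2 gets 11.
Every other cell has a profitable deviation for at least one player. Highest of {5, 11} is 11.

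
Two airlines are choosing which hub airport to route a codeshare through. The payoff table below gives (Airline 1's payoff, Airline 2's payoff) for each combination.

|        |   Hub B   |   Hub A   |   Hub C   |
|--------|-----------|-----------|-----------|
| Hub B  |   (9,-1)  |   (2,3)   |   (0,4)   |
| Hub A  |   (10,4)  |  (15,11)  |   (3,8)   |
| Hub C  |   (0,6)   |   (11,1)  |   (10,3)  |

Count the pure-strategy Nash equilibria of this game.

Both Hub A: Airline 1 gets 15 (best alternative 11); Airline 2 gets 11 (best alternative 8). Neither deviates — NE.
Both Hub B is not a NE: Airline 1 would switch to Hub A (10 > 9).
No other cell survives both best-response checks, so there is 1 pure NE.

1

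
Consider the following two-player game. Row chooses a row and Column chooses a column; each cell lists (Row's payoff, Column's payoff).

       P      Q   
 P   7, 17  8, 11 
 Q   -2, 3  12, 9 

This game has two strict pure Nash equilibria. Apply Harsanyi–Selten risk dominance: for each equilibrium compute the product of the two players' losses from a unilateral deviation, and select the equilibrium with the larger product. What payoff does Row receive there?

At both P: Row loses 7 − (-2) = 9 by deviating; Column loses 17 − 11 = 6. Product = 9·6 = 54.
At both Q: Row loses 12 − 8 = 4 by deviating; Column loses 9 − 3 = 6. Product = 4·6 = 24.
54 > 24, so both P is risk-dominant. Row's payoff there is 7.

7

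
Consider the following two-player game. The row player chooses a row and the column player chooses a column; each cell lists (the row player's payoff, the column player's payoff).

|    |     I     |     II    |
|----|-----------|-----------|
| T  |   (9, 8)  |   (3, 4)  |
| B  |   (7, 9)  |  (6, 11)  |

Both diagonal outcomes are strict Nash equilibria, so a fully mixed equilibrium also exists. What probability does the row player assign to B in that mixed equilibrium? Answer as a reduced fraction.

2/3

The row player's mix p on T must make the column player indifferent between I and II.
The column player's payoff from I: 8p + 9(1−p). From II: 4p + 11(1−p).
Set equal: 4p = 2(1−p) → p = 2/6 = 1/3.
Probability on B is 1 − 1/3 = 2/3.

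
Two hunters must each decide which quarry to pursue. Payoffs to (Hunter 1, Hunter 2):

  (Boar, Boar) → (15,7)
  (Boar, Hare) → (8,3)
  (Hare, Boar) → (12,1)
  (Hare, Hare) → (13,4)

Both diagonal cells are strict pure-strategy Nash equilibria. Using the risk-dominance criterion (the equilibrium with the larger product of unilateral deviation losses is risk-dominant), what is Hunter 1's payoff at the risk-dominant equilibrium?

13

At both Boar: Hunter 1 loses 15 − 12 = 3 by deviating; Hunter 2 loses 7 − 3 = 4. Product = 3·4 = 12.
At both Hare: Hunter 1 loses 13 − 8 = 5 by deviating; Hunter 2 loses 4 − 1 = 3. Product = 5·3 = 15.
15 > 12, so both Hare is risk-dominant. Hunter 1's payoff there is 13.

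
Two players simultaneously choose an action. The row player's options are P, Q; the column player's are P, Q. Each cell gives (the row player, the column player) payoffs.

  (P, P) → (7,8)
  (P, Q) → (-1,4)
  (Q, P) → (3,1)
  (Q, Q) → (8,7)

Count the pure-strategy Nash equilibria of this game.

Both P: the row player gets 7 (best alternative 3); the column player gets 8 (best alternative 4). Neither deviates — NE.
Both Q: the row player gets 8 (best alternative -1); the column player gets 7 (best alternative 1). Neither deviates — NE.
(P, Q) is not a NE: the row player would switch to Q (8 > -1).
No other cell survives both best-response checks, so there are 2 pure NE.

2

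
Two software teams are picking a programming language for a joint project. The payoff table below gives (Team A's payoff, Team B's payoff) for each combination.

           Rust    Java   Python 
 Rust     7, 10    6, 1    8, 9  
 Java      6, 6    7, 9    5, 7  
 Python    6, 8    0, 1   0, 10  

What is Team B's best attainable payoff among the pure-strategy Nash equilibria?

Both Rust is a pure NE (Team A: 7 ≥ 6; Team B: 10 ≥ 9). Team B gets 10.
Both Java is a pure NE (Team A: 7 ≥ 6; Team B: 9 ≥ 7). Team B gets 9.
Every other cell has a profitable deviation for at least one player. Highest of {10, 9} is 10.

10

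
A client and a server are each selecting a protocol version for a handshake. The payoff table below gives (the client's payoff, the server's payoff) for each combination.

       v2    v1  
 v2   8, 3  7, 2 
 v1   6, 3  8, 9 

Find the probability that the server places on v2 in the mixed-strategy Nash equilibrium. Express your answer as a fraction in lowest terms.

1/3

The server's mix q on v2 must make the client indifferent between v2 and v1.
The client's payoff from v2: 8q + 7(1−q). From v1: 6q + 8(1−q).
Set equal: 2q = 1(1−q) → q = 1/3.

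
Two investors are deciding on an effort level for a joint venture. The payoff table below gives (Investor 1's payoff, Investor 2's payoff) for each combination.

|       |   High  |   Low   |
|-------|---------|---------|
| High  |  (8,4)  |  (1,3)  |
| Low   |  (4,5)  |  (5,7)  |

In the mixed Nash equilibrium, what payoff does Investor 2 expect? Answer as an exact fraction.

13/3

Investor 1 mixes with probability p on High, chosen so Investor 2 is indifferent: 4p + 5(1−p) = 3p + 7(1−p) gives p = 2/3.
Investor 2's expected payoff is 4·2/3 + 5·1/3 = 13/3.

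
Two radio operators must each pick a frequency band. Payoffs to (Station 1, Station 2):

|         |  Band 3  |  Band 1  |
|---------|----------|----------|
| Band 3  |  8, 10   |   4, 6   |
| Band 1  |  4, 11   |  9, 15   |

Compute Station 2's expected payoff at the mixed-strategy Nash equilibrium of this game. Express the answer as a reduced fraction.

21/2

Station 1 mixes with probability p on Band 3, chosen so Station 2 is indifferent: 10p + 11(1−p) = 6p + 15(1−p) gives p = 1/2.
Station 2's expected payoff is 10·1/2 + 11·1/2 = 21/2.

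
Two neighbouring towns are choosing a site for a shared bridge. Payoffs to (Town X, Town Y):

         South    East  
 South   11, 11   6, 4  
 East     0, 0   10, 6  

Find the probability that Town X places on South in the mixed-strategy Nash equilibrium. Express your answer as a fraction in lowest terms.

6/13

Town X's mix p on South must make Town Y indifferent between South and East.
Town Y's payoff from South: 11p + 0(1−p). From East: 4p + 6(1−p).
Set equal: 7p = 6(1−p) → p = 6/13.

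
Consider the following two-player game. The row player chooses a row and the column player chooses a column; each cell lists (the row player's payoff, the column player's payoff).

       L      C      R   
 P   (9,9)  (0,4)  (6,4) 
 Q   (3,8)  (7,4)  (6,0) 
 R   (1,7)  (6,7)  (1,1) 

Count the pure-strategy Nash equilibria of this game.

1

(P, L): the row player gets 9 (best alternative 3); the column player gets 9 (best alternative 4). Neither deviates — NE.
(Q, C) is not a NE: the column player would switch to L (8 > 4).
No other cell survives both best-response checks, so there is 1 pure NE.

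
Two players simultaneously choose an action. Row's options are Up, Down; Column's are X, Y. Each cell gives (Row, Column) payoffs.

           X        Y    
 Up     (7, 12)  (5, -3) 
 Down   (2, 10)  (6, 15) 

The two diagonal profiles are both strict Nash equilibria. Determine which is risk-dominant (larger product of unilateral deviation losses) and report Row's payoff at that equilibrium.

7

At (Up, X): Row loses 7 − 2 = 5 by deviating; Column loses 12 − (-3) = 15. Product = 5·15 = 75.
At (Down, Y): Row loses 6 − 5 = 1 by deviating; Column loses 15 − 10 = 5. Product = 1·5 = 5.
75 > 5, so (Up, X) is risk-dominant. Row's payoff there is 7.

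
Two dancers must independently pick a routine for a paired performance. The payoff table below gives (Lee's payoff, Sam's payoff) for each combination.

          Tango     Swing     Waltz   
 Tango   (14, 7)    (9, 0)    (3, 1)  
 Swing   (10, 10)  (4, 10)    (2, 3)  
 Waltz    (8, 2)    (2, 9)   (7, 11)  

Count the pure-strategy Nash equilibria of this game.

Both Tango: Lee gets 14 (best alternative 10); Sam gets 7 (best alternative 1). Neither deviates — NE.
Both Waltz: Lee gets 7 (best alternative 3); Sam gets 11 (best alternative 9). Neither deviates — NE.
Both Swing is not a NE: Lee would switch to Tango (9 > 4).
No other cell survives both best-response checks, so there are 2 pure NE.

2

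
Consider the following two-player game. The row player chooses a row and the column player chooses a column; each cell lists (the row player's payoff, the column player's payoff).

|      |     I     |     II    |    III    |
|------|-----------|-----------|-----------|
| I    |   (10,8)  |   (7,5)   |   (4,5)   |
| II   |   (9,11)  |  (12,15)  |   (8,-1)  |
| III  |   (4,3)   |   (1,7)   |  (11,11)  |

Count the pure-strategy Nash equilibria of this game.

Both I: the row player gets 10 (best alternative 9); the column player gets 8 (best alternative 5). Neither deviates — NE.
Both II: the row player gets 12 (best alternative 7); the column player gets 15 (best alternative 11). Neither deviates — NE.
Both III: the row player gets 11 (best alternative 8); the column player gets 11 (best alternative 7). Neither deviates — NE.
(III, II) is not a NE: the row player would switch to II (12 > 1).
No other cell survives both best-response checks, so there are 3 pure NE.

3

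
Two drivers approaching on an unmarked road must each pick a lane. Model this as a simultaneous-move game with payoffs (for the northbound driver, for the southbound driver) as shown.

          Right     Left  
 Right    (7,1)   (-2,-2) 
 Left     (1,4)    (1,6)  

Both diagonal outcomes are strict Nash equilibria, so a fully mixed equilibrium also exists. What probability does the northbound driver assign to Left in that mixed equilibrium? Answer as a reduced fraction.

3/5

The northbound driver's mix p on Right must make the southbound driver indifferent between Right and Left.
The southbound driver's payoff from Right: 1p + 4(1−p). From Left: (-2)p + 6(1−p).
Set equal: 3p = 2(1−p) → p = 2/5.
Probability on Left is 1 − 2/5 = 3/5.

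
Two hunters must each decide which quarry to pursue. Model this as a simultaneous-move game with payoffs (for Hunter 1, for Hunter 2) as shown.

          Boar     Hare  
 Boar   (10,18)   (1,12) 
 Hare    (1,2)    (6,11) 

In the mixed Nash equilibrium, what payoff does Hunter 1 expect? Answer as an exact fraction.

59/14

Hunter 2 mixes with probability q on Boar, chosen so Hunter 1 is indifferent: 10q + 1(1−q) = 1q + 6(1−q) gives q = 5/14.
Hunter 1's expected payoff (from either row, since indifferent) is 10·5/14 + 1·9/14 = 59/14.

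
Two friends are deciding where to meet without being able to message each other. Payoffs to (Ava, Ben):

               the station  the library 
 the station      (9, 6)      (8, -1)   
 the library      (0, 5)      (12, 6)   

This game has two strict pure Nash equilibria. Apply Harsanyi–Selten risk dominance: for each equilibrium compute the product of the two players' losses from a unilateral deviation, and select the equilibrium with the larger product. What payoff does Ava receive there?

9

At both the station: Ava loses 9 − 0 = 9 by deviating; Ben loses 6 − (-1) = 7. Product = 9·7 = 63.
At both the library: Ava loses 12 − 8 = 4 by deviating; Ben loses 6 − 5 = 1. Product = 4·1 = 4.
63 > 4, so both the station is risk-dominant. Ava's payoff there is 9.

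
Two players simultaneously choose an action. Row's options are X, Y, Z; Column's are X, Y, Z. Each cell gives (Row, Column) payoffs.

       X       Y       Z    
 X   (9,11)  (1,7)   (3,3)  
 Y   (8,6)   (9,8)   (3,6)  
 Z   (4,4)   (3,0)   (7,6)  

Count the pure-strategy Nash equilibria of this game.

Both X: Row gets 9 (best alternative 8); Column gets 11 (best alternative 7). Neither deviates — NE.
Both Y: Row gets 9 (best alternative 3); Column gets 8 (best alternative 6). Neither deviates — NE.
Both Z: Row gets 7 (best alternative 3); Column gets 6 (best alternative 4). Neither deviates — NE.
(X, Z) is not a NE: Row would switch to Z (7 > 3).
No other cell survives both best-response checks, so there are 3 pure NE.

3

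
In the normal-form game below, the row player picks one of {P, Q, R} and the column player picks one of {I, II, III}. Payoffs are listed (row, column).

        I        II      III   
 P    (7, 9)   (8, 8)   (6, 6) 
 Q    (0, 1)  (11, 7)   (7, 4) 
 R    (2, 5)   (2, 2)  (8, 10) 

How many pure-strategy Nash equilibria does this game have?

(P, I): the row player gets 7 (best alternative 2); the column player gets 9 (best alternative 8). Neither deviates — NE.
(Q, II): the row player gets 11 (best alternative 8); the column player gets 7 (best alternative 4). Neither deviates — NE.
(R, III): the row player gets 8 (best alternative 7); the column player gets 10 (best alternative 5). Neither deviates — NE.
(R, II) is not a NE: the row player would switch to Q (11 > 2).
No other cell survives both best-response checks, so there are 3 pure NE.

3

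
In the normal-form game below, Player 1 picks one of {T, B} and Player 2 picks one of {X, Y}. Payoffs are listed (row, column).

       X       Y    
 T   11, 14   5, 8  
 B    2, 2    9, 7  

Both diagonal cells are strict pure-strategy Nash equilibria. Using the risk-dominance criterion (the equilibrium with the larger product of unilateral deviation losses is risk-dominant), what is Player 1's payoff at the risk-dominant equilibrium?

11

At (T, X): Player 1 loses 11 − 2 = 9 by deviating; Player 2 loses 14 − 8 = 6. Product = 9·6 = 54.
At (B, Y): Player 1 loses 9 − 5 = 4 by deviating; Player 2 loses 7 − 2 = 5. Product = 4·5 = 20.
54 > 20, so (T, X) is risk-dominant. Player 1's payoff there is 11.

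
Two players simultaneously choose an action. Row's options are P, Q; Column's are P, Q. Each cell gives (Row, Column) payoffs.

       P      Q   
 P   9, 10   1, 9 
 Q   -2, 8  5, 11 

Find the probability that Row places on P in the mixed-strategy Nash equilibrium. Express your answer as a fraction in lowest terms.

3/4

Row's mix p on P must make Column indifferent between P and Q.
Column's payoff from P: 10p + 8(1−p). From Q: 9p + 11(1−p).
Set equal: 1p = 3(1−p) → p = 3/4.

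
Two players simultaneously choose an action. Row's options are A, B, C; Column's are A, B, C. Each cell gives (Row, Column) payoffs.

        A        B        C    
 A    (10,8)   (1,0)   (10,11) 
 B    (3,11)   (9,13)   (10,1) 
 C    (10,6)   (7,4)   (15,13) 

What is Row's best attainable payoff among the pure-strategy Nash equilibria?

15

Both B is a pure NE (Row: 9 ≥ 7; Column: 13 ≥ 11). Row gets 9.
Both C is a pure NE (Row: 15 ≥ 10; Column: 13 ≥ 6). Row gets 15.
Every other cell has a profitable deviation for at least one player. Highest of {9, 15} is 15.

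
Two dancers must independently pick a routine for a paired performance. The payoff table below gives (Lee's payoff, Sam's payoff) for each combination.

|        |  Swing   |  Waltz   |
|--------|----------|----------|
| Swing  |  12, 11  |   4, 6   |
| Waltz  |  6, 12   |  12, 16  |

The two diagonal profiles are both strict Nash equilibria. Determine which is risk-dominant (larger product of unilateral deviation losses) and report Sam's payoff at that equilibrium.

At both Swing: Lee loses 12 − 6 = 6 by deviating; Sam loses 11 − 6 = 5. Product = 6·5 = 30.
At both Waltz: Lee loses 12 − 4 = 8 by deviating; Sam loses 16 − 12 = 4. Product = 8·4 = 32.
32 > 30, so both Waltz is risk-dominant. Sam's payoff there is 16.

16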